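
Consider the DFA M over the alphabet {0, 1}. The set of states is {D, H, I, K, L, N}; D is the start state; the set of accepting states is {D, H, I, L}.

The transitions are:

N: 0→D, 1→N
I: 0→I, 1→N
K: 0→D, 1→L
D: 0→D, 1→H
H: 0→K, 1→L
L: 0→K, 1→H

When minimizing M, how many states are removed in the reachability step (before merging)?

No path from D leads to I, N; the other 4 states are all reachable.

2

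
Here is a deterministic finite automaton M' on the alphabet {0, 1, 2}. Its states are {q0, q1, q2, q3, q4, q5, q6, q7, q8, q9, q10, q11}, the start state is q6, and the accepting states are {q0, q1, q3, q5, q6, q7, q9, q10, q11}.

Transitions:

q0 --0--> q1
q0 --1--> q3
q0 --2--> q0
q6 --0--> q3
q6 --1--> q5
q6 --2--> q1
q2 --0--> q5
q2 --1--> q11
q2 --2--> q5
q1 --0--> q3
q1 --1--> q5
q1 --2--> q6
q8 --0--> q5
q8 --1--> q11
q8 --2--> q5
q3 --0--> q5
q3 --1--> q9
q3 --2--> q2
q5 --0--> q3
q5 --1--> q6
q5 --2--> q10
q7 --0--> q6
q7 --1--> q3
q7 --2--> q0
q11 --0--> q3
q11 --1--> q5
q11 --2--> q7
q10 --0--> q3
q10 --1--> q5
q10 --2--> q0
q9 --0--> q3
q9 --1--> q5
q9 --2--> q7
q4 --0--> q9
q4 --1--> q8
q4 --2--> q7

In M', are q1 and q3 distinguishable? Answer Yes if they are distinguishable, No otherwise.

Reachable states from the start: {q0,q1,q2,q3,q5,q6,q7,q9,q10,q11}. Unreachable: {q4,q8} — drop them.
P0 = {q0,q1,q3,q5,q6,q7,q9,q10,q11} | {q2}.
Refine {q0,q1,q3,q5,q6,q7,q9,q10,q11} on symbol 2: members go to different blocks, giving {q0,q1,q5,q6,q7,q9,q10,q11} and {q3}.
Refine {q0,q1,q5,q6,q7,q9,q10,q11} on symbol 0: members go to different blocks, giving {q1,q5,q6,q9,q10,q11} and {q0,q7}.
Refine {q1,q5,q6,q9,q10,q11} on symbol 2: members go to different blocks, giving {q1,q5,q6} and {q9,q10,q11}.
Refine {q1,q5,q6} on symbol 2: members go to different blocks, giving {q1,q6} and {q5}.
Stable partition: {q1,q6} | {q2} | {q3} | {q0,q7} | {q9,q10,q11} | {q5} — 6 equivalence classes.
q1 and q3 end up in different blocks, so they are distinguishable. For instance, the string '2' is accepted from only q1.

Yes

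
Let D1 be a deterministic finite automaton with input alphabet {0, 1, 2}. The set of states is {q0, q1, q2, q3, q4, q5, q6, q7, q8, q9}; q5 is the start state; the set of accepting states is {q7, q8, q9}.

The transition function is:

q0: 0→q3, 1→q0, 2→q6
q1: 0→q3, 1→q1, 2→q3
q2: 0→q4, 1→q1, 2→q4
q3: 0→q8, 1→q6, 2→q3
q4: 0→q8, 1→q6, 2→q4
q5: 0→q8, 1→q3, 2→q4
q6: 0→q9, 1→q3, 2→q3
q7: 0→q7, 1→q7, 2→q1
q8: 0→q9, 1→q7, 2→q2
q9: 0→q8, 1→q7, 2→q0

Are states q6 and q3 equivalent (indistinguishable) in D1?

Start with accepting vs non-accepting: {q7,q8,q9} | {q0,q1,q2,q3,q4,q5,q6}.
On input 0, block {q0,q1,q2,q3,q4,q5,q6} splits into {q3,q4,q5,q6} and {q0,q1,q2}.
The partition is now stable with 3 blocks: {q7,q8,q9} | {q3,q4,q5,q6} | {q0,q1,q2}.
q6 and q3 lie in the same block of the stable partition, so they are equivalent — no string distinguishes them.

Yes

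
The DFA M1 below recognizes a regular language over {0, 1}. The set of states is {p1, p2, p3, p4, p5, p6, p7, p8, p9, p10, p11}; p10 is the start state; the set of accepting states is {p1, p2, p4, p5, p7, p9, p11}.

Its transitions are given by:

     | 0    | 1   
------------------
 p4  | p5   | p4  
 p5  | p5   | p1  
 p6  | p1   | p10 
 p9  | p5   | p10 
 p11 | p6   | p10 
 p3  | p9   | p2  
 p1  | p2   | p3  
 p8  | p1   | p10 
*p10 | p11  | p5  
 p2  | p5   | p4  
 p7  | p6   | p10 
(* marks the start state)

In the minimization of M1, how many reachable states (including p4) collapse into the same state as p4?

First remove the unreachable states {p7,p8}; 9 states remain.
Start with accepting vs non-accepting: {p1,p2,p4,p5,p9,p11} | {p3,p6,p10}.
Refine {p1,p2,p4,p5,p9,p11} on symbol 0: members go to different blocks, giving {p1,p2,p4,p5,p9} and {p11}.
Split {p1,p2,p4,p5,p9} by δ(·,1) → {p2,p4,p5} and {p1,p9}.
On input 1, block {p2,p4,p5} splits into {p2,p4} and {p5}.
Refine {p3,p6,p10} on symbol 0: members go to different blocks, giving {p3,p6} and {p10}.
Split {p3,p6} by δ(·,1) → {p3} and {p6}.
Refine {p1,p9} on symbol 0: members go to different blocks, giving {p1} and {p9}.
No further refinement is possible. Final partition (8 blocks): {p2,p4} | {p3} | {p11} | {p1} | {p5} | {p10} | {p6} | {p9}.
State p4 belongs to the block {p2,p4}, which has 2 states.

2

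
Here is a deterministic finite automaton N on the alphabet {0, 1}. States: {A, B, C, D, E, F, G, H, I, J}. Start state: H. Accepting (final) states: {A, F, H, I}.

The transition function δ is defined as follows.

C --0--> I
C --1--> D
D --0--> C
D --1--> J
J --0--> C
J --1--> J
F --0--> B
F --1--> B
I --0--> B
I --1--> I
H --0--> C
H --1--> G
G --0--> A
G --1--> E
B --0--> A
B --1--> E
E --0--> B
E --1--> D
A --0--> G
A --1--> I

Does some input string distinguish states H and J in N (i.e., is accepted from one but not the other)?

States {F} cannot be reached from the start state, so discard them.
Initial partition by acceptance: {A,H,I} | {B,C,D,E,G,J}.
Split {A,H,I} by δ(·,1) → {A,I} and {H}.
Split {B,C,D,E,G,J} by δ(·,0) → {B,C,G} and {D,E,J}.
Stable partition: {A,I} | {B,C,G} | {H} | {D,E,J} — 4 equivalence classes.
H and J end up in different blocks, so they are distinguishable. For instance, the string 'ε' is accepted from only H.

Yes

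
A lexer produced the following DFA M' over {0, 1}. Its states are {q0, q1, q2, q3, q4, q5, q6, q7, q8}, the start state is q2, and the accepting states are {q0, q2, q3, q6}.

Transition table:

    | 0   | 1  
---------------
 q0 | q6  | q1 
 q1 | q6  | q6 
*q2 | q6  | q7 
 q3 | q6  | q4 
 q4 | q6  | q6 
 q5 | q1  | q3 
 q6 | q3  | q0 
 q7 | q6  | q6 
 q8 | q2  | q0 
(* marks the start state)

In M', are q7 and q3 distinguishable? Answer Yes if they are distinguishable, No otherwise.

Yes

States {q5,q8} cannot be reached from the start state, so discard them.
Initial partition by acceptance: {q0,q2,q3,q6} | {q1,q4,q7}.
Refine {q0,q2,q3,q6} on symbol 1: members go to different blocks, giving {q0,q2,q3} and {q6}.
Stable partition: {q0,q2,q3} | {q1,q4,q7} | {q6} — 3 equivalence classes.
q7 and q3 end up in different blocks, so they are distinguishable. For instance, the string 'ε' is accepted from only q3.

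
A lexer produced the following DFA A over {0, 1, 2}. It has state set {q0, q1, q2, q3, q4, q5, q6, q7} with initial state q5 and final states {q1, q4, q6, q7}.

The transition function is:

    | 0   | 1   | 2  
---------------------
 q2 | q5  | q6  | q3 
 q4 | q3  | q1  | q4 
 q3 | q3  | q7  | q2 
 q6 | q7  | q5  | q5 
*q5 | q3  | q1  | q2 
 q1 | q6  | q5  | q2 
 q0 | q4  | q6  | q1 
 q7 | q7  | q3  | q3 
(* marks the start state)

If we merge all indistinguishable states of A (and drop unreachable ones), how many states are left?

Reachable states from the start: {q1,q2,q3,q5,q6,q7}. Unreachable: {q0,q4} — drop them.
Start with accepting vs non-accepting: {q1,q6,q7} | {q2,q3,q5}.
The partition is now stable with 2 blocks: {q1,q6,q7} | {q2,q3,q5}.

2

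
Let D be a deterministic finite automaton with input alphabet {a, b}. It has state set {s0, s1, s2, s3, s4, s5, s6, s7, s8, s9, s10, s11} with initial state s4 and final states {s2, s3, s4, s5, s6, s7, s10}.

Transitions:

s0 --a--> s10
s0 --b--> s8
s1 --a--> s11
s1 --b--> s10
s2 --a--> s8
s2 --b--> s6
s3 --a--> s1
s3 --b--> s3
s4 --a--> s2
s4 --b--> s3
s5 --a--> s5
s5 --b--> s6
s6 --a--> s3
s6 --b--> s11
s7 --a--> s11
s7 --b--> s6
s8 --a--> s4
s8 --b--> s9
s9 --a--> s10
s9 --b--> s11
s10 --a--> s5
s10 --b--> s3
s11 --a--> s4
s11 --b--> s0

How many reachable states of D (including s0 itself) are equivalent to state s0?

2

Reachable states from the start: {s0,s1,s2,s3,s4,s5,s6,s8,s9,s10,s11}. Unreachable: {s7} — drop them.
Initial partition by acceptance: {s2,s3,s4,s5,s6,s10} | {s0,s1,s8,s9,s11}.
Refine {s2,s3,s4,s5,s6,s10} on symbol a: members go to different blocks, giving {s4,s5,s6,s10} and {s2,s3}.
On input a, block {s4,s5,s6,s10} splits into {s4,s6} and {s5,s10}.
Split {s4,s6} by δ(·,b) → {s4} and {s6}.
On input a, block {s0,s1,s8,s9,s11} splits into {s0,s9} and {s8,s11} and {s1}.
Refine {s2,s3} on symbol a: members go to different blocks, giving {s2} and {s3}.
On input b, block {s5,s10} splits into {s5} and {s10}.
Stable partition: {s4} | {s0,s9} | {s2} | {s5} | {s6} | {s8,s11} | {s1} | {s3} | {s10} — 9 equivalence classes.
The equivalence class containing s0 is {s0,s9}, of size 2.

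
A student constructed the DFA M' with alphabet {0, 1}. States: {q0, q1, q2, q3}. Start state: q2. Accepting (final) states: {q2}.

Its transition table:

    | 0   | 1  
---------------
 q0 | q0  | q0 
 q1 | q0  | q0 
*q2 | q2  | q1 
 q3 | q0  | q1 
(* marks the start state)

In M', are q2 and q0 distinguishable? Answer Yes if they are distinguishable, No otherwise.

Yes

First remove the unreachable states {q3}; 3 states remain.
Initial partition by acceptance: {q2} | {q0,q1}.
The partition is now stable with 2 blocks: {q2} | {q0,q1}.
q2 and q0 end up in different blocks, so they are distinguishable. For instance, the string 'ε' is accepted from only q2.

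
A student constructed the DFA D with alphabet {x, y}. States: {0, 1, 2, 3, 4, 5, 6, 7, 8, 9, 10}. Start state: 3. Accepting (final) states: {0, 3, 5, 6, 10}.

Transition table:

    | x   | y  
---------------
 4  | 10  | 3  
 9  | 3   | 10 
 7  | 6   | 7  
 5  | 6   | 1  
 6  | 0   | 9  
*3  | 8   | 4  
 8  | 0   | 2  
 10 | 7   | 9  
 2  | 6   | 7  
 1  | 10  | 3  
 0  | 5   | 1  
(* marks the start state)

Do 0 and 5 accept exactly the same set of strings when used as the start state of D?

Yes

All states are reachable from the start state.
Initial partition by acceptance: {0,3,5,6,10} | {1,2,4,7,8,9}.
On input x, block {0,3,5,6,10} splits into {0,5,6} and {3,10}.
On input x, block {1,2,4,7,8,9} splits into {1,4,9} and {2,7,8}.
Stable partition: {0,5,6} | {1,4,9} | {3,10} | {2,7,8} — 4 equivalence classes.
0 and 5 lie in the same block of the stable partition, so they are equivalent — no string distinguishes them.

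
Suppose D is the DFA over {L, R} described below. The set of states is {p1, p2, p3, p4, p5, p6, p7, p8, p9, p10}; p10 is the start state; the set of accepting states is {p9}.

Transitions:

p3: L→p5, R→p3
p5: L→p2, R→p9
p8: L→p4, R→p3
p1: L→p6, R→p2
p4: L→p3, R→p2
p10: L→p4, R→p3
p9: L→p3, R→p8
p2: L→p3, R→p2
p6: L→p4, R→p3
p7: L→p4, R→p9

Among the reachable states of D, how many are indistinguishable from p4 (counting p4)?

States {p1,p6,p7} cannot be reached from the start state, so discard them.
P0 = {p9} | {p2,p3,p4,p5,p8,p10}.
Refine {p2,p3,p4,p5,p8,p10} on symbol R: members go to different blocks, giving {p2,p3,p4,p8,p10} and {p5}.
On input L, block {p2,p3,p4,p8,p10} splits into {p2,p4,p8,p10} and {p3}.
Refine {p2,p4,p8,p10} on symbol L: members go to different blocks, giving {p2,p4} and {p8,p10}.
Stable partition: {p9} | {p2,p4} | {p5} | {p3} | {p8,p10} — 5 equivalence classes.
The equivalence class containing p4 is {p2,p4}, of size 2.

2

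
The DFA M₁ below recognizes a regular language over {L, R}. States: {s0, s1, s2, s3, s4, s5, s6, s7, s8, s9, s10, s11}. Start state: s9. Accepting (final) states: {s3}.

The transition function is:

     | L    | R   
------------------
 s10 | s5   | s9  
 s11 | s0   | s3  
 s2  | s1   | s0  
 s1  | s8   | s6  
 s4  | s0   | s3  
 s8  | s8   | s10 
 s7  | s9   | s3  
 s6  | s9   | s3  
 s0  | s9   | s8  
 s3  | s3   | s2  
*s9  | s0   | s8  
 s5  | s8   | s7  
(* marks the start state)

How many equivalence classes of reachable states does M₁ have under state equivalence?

6

Reachable states from the start: {s0,s1,s2,s3,s5,s6,s7,s8,s9,s10}. Unreachable: {s4,s11} — drop them.
P0 = {s3} | {s0,s1,s2,s5,s6,s7,s8,s9,s10}.
On input R, block {s0,s1,s2,s5,s6,s7,s8,s9,s10} splits into {s0,s1,s2,s5,s8,s9,s10} and {s6,s7}.
Refine {s0,s1,s2,s5,s8,s9,s10} on symbol R: members go to different blocks, giving {s0,s2,s8,s9,s10} and {s1,s5}.
On input L, block {s0,s2,s8,s9,s10} splits into {s0,s8,s9} and {s2,s10}.
Split {s0,s8,s9} by δ(·,R) → {s0,s9} and {s8}.
The partition is now stable with 6 blocks: {s3} | {s0,s9} | {s6,s7} | {s1,s5} | {s2,s10} | {s8}.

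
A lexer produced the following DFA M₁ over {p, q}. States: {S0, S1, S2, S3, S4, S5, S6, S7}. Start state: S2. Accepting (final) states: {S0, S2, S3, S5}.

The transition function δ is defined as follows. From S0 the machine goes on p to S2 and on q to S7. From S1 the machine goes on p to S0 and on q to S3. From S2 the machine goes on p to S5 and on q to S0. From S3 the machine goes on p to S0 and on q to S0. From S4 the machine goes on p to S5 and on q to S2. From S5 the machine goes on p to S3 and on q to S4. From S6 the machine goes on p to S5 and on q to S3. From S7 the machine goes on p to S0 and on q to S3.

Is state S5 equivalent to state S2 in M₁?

Reachable states from the start: {S0,S2,S3,S4,S5,S7}. Unreachable: {S1,S6} — drop them.
Start with accepting vs non-accepting: {S0,S2,S3,S5} | {S4,S7}.
On input q, block {S0,S2,S3,S5} splits into {S0,S5} and {S2,S3}.
The partition is now stable with 3 blocks: {S0,S5} | {S4,S7} | {S2,S3}.
S5 and S2 end up in different blocks, so they are distinguishable. For instance, the string 'q' is accepted from only S2.

No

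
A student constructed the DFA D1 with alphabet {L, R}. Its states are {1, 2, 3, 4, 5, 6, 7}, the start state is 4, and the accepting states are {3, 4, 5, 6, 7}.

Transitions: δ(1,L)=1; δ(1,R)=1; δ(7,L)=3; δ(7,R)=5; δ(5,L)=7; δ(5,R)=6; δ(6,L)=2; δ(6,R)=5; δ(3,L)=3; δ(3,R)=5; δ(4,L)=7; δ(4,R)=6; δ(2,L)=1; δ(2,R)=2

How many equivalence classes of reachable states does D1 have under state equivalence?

Initial partition by acceptance: {3,4,5,6,7} | {1,2}.
Split {3,4,5,6,7} by δ(·,L) → {3,4,5,7} and {6}.
Split {3,4,5,7} by δ(·,R) → {3,7} and {4,5}.
Stable partition: {3,7} | {1,2} | {6} | {4,5} — 4 equivalence classes.

4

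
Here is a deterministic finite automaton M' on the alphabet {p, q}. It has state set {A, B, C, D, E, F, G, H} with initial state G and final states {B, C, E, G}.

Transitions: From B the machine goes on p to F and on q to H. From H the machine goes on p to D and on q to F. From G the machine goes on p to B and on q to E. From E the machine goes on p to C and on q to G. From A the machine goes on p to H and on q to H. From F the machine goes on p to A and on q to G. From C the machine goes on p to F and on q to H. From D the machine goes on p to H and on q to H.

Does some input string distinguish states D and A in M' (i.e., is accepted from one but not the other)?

Start with accepting vs non-accepting: {B,C,E,G} | {A,D,F,H}.
On input p, block {B,C,E,G} splits into {B,C} and {E,G}.
Split {A,D,F,H} by δ(·,q) → {A,D,H} and {F}.
Split {A,D,H} by δ(·,q) → {A,D} and {H}.
The partition is now stable with 5 blocks: {B,C} | {A,D} | {E,G} | {F} | {H}.
D and A lie in the same block of the stable partition, so they are equivalent — no string distinguishes them.

No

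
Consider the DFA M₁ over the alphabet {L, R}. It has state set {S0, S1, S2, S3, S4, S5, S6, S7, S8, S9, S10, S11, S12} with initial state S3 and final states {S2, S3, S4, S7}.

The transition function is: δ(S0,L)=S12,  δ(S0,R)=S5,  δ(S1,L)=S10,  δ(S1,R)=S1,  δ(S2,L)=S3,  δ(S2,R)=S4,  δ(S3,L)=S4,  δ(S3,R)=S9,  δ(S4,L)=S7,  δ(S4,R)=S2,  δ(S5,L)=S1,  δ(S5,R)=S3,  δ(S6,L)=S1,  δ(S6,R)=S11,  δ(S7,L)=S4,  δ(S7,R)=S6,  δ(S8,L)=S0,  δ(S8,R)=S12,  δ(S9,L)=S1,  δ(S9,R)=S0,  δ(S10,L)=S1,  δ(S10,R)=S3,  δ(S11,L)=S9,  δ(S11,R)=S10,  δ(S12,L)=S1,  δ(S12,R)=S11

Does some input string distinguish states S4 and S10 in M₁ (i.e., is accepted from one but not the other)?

Yes

Reachable states from the start: {S0,S1,S2,S3,S4,S5,S6,S7,S9,S10,S11,S12}. Unreachable: {S8} — drop them.
P0 = {S2,S3,S4,S7} | {S0,S1,S5,S6,S9,S10,S11,S12}.
On input R, block {S2,S3,S4,S7} splits into {S2,S4} and {S3,S7}.
On input R, block {S0,S1,S5,S6,S9,S10,S11,S12} splits into {S0,S1,S6,S9,S11,S12} and {S5,S10}.
Refine {S0,S1,S6,S9,S11,S12} on symbol L: members go to different blocks, giving {S0,S6,S9,S11,S12} and {S1}.
On input L, block {S0,S6,S9,S11,S12} splits into {S6,S9,S12} and {S0,S11}.
No further refinement is possible. Final partition (6 blocks): {S2,S4} | {S6,S9,S12} | {S3,S7} | {S5,S10} | {S1} | {S0,S11}.
S4 and S10 end up in different blocks, so they are distinguishable. For instance, the string 'ε' is accepted from only S4.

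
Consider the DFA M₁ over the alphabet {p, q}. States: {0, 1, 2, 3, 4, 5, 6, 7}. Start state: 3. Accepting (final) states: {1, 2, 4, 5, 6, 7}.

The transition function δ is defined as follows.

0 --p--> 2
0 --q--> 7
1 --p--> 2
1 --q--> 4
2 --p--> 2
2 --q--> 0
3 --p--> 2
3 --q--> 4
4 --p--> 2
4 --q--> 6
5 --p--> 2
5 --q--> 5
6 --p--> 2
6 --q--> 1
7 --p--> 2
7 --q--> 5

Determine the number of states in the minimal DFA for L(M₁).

Initial partition by acceptance: {1,2,4,5,6,7} | {0,3}.
Split {1,2,4,5,6,7} by δ(·,q) → {1,4,5,6,7} and {2}.
Stable partition: {1,4,5,6,7} | {0,3} | {2} — 3 equivalence classes.

3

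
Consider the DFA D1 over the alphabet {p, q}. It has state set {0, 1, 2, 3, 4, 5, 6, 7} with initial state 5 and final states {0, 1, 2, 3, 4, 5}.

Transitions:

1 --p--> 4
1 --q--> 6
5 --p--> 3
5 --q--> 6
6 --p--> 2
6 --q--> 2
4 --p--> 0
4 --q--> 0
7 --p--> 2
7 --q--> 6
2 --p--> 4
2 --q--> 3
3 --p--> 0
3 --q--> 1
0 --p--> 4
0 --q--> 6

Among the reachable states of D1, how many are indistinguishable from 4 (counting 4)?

2

States {7} cannot be reached from the start state, so discard them.
P0 = {0,1,2,3,4,5} | {6}.
Refine {0,1,2,3,4,5} on symbol q: members go to different blocks, giving {0,1,5} and {2,3,4}.
Refine {2,3,4} on symbol p: members go to different blocks, giving {3,4} and {2}.
Stable partition: {0,1,5} | {6} | {3,4} | {2} — 4 equivalence classes.
The equivalence class containing 4 is {3,4}, of size 2.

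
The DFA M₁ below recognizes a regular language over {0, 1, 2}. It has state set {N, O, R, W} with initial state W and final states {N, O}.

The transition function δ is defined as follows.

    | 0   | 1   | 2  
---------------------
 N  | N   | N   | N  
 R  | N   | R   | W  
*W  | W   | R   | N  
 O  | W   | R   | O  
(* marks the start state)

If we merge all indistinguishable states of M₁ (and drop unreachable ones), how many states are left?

Reachable states from the start: {N,R,W}. Unreachable: {O} — drop them.
Initial partition by acceptance: {N} | {R,W}.
Refine {R,W} on symbol 0: members go to different blocks, giving {W} and {R}.
No further refinement is possible. Final partition (3 blocks): {N} | {W} | {R}.

3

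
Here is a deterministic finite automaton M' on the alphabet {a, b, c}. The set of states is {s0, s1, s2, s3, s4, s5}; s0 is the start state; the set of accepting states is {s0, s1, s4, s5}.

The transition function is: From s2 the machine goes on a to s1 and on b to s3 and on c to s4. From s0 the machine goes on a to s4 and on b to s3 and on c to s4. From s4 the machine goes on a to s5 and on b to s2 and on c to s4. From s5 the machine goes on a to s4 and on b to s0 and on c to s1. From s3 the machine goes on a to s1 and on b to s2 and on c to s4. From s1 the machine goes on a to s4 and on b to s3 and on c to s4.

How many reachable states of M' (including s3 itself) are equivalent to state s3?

Initial partition by acceptance: {s0,s1,s4,s5} | {s2,s3}.
Refine {s0,s1,s4,s5} on symbol b: members go to different blocks, giving {s0,s1,s4} and {s5}.
Refine {s0,s1,s4} on symbol a: members go to different blocks, giving {s0,s1} and {s4}.
The partition is now stable with 4 blocks: {s0,s1} | {s2,s3} | {s5} | {s4}.
The equivalence class containing s3 is {s2,s3}, of size 2.

2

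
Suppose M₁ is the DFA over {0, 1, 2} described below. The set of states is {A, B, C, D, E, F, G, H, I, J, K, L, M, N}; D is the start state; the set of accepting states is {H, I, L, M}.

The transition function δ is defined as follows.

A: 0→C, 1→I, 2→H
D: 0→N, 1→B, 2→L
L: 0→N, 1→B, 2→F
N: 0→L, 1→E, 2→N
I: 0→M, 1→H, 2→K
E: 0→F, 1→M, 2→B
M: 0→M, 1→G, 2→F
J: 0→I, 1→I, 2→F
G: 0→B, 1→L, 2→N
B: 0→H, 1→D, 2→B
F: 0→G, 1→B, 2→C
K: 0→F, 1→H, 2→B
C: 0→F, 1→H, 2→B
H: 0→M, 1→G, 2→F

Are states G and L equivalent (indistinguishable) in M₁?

States {A,I,J,K} cannot be reached from the start state, so discard them.
Start with accepting vs non-accepting: {H,L,M} | {B,C,D,E,F,G,N}.
On input 0, block {H,L,M} splits into {H,M} and {L}.
Refine {B,C,D,E,F,G,N} on symbol 0: members go to different blocks, giving {C,D,E,F,G} and {B} and {N}.
Refine {C,D,E,F,G} on symbol 0: members go to different blocks, giving {C,E,F} and {D} and {G}.
Refine {C,E,F} on symbol 0: members go to different blocks, giving {C,E} and {F}.
Stable partition: {H,M} | {C,E} | {L} | {B} | {N} | {D} | {G} | {F} — 8 equivalence classes.
G and L end up in different blocks, so they are distinguishable. For instance, the string 'ε' is accepted from only L.

No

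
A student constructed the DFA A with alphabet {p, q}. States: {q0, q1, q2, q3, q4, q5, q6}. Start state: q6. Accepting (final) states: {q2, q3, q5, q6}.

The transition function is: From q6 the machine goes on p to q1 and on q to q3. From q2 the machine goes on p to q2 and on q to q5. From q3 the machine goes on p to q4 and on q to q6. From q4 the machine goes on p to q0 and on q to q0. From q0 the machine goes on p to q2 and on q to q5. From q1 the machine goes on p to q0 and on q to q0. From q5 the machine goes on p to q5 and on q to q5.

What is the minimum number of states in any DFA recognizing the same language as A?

Start with accepting vs non-accepting: {q2,q3,q5,q6} | {q0,q1,q4}.
On input p, block {q2,q3,q5,q6} splits into {q2,q5} and {q3,q6}.
On input p, block {q0,q1,q4} splits into {q1,q4} and {q0}.
No further refinement is possible. Final partition (4 blocks): {q2,q5} | {q1,q4} | {q3,q6} | {q0}.

4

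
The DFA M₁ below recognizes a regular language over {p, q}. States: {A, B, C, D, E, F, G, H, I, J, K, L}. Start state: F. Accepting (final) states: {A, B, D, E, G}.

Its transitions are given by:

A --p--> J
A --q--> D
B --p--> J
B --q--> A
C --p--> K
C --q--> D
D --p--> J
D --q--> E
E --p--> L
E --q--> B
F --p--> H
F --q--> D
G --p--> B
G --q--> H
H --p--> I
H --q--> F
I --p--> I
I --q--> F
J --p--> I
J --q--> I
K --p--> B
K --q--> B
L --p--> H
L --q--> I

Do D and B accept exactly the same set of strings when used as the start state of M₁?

States {C,G,K} cannot be reached from the start state, so discard them.
P0 = {A,B,D,E} | {F,H,I,J,L}.
Refine {F,H,I,J,L} on symbol q: members go to different blocks, giving {H,I,J,L} and {F}.
Refine {H,I,J,L} on symbol q: members go to different blocks, giving {H,I} and {J,L}.
No further refinement is possible. Final partition (4 blocks): {A,B,D,E} | {H,I} | {F} | {J,L}.
D and B lie in the same block of the stable partition, so they are equivalent — no string distinguishes them.

Yes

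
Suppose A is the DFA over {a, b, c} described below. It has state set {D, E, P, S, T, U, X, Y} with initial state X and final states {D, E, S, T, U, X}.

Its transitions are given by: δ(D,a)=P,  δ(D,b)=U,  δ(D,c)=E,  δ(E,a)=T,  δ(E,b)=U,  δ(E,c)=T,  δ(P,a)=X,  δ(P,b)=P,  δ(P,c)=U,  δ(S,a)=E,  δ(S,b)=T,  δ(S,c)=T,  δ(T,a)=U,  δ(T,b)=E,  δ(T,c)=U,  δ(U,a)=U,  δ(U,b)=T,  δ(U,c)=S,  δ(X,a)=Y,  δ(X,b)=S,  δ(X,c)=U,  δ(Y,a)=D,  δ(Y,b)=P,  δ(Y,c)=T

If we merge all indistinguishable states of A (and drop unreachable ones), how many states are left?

3

Start with accepting vs non-accepting: {D,E,S,T,U,X} | {P,Y}.
Split {D,E,S,T,U,X} by δ(·,a) → {E,S,T,U} and {D,X}.
No further refinement is possible. Final partition (3 blocks): {E,S,T,U} | {P,Y} | {D,X}.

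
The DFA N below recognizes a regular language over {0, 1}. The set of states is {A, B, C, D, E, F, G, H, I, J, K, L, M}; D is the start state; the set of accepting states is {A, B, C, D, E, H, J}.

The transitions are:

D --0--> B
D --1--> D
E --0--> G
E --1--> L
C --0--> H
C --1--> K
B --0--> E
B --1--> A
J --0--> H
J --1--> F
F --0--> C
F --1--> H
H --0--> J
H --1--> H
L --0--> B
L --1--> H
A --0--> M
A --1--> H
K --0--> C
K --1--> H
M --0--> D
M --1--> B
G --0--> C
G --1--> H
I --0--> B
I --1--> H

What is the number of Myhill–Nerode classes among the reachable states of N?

First remove the unreachable states {I}; 12 states remain.
P0 = {A,B,C,D,E,H,J} | {F,G,K,L,M}.
Refine {A,B,C,D,E,H,J} on symbol 0: members go to different blocks, giving {B,C,D,H,J} and {A,E}.
Refine {B,C,D,H,J} on symbol 0: members go to different blocks, giving {C,D,H,J} and {B}.
Split {C,D,H,J} by δ(·,0) → {C,H,J} and {D}.
On input 1, block {C,H,J} splits into {C,J} and {H}.
Split {F,G,K,L,M} by δ(·,0) → {F,G,K} and {L} and {M}.
Refine {A,E} on symbol 0: members go to different blocks, giving {A} and {E}.
The partition is now stable with 9 blocks: {C,J} | {F,G,K} | {A} | {B} | {D} | {H} | {L} | {M} | {E}.

9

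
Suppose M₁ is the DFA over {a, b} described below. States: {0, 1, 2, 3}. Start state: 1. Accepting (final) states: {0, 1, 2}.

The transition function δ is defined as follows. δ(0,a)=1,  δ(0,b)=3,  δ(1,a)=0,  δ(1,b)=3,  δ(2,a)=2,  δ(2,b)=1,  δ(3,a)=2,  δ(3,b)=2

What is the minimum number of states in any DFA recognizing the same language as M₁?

3

All states are reachable from the start state.
Start with accepting vs non-accepting: {0,1,2} | {3}.
Split {0,1,2} by δ(·,b) → {0,1} and {2}.
No further refinement is possible. Final partition (3 blocks): {0,1} | {3} | {2}.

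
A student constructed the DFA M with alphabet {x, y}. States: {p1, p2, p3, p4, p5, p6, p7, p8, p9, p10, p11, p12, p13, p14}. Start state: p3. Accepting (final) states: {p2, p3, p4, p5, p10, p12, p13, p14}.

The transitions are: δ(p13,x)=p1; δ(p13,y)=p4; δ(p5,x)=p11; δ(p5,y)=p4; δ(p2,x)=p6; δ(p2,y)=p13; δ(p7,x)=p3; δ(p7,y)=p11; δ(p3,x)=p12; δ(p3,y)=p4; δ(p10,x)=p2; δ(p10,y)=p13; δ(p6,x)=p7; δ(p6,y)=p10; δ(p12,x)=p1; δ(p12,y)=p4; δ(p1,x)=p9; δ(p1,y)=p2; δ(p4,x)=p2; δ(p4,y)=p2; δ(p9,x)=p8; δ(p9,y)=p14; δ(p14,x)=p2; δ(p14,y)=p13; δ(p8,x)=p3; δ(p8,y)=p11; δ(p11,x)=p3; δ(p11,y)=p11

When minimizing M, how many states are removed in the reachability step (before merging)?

No path from p3 leads to p5; the other 13 states are all reachable.

1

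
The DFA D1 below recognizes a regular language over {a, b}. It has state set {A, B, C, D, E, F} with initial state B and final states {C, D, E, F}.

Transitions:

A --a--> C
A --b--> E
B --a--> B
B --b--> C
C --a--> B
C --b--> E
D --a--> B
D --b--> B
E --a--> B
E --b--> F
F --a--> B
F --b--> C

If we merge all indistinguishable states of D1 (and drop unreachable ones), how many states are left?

2

Reachable states from the start: {B,C,E,F}. Unreachable: {A,D} — drop them.
Start with accepting vs non-accepting: {C,E,F} | {B}.
Stable partition: {C,E,F} | {B} — 2 equivalence classes.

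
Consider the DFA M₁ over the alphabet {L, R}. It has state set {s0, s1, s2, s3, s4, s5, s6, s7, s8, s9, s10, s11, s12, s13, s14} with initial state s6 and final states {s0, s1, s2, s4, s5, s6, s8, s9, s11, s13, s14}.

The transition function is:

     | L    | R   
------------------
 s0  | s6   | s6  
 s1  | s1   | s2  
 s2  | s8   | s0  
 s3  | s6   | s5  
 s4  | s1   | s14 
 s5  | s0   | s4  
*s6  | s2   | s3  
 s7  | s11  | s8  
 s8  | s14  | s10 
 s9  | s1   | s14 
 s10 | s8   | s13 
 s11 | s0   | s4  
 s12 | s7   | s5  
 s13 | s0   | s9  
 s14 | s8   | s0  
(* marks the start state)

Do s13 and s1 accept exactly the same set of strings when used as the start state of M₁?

No

States {s7,s11,s12} cannot be reached from the start state, so discard them.
Start with accepting vs non-accepting: {s0,s1,s2,s4,s5,s6,s8,s9,s13,s14} | {s3,s10}.
Split {s0,s1,s2,s4,s5,s6,s8,s9,s13,s14} by δ(·,R) → {s0,s1,s2,s4,s5,s9,s13,s14} and {s6,s8}.
Refine {s0,s1,s2,s4,s5,s9,s13,s14} on symbol L: members go to different blocks, giving {s1,s4,s5,s9,s13} and {s0,s2,s14}.
On input L, block {s1,s4,s5,s9,s13} splits into {s1,s4,s9} and {s5,s13}.
Refine {s0,s2,s14} on symbol R: members go to different blocks, giving {s2,s14} and {s0}.
Stable partition: {s1,s4,s9} | {s3,s10} | {s6,s8} | {s2,s14} | {s5,s13} | {s0} — 6 equivalence classes.
s13 and s1 end up in different blocks, so they are distinguishable. For instance, the string 'LLR' is accepted from only s1.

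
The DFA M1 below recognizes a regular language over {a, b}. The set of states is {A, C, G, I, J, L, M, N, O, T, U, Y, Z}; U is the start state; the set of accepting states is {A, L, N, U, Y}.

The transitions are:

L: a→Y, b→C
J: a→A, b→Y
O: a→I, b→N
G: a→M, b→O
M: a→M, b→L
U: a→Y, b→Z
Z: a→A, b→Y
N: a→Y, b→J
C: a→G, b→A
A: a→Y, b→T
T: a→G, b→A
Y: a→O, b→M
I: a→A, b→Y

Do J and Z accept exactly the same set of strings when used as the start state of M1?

Yes

Start with accepting vs non-accepting: {A,L,N,U,Y} | {C,G,I,J,M,O,T,Z}.
On input a, block {A,L,N,U,Y} splits into {A,L,N,U} and {Y}.
Refine {C,G,I,J,M,O,T,Z} on symbol a: members go to different blocks, giving {C,G,M,O,T} and {I,J,Z}.
On input b, block {A,L,N,U} splits into {N,U} and {A,L}.
On input a, block {C,G,M,O,T} splits into {C,G,M,T} and {O}.
On input b, block {C,G,M,T} splits into {C,M,T} and {G}.
Split {C,M,T} by δ(·,a) → {C,T} and {M}.
The partition is now stable with 8 blocks: {N,U} | {C,T} | {Y} | {I,J,Z} | {A,L} | {O} | {G} | {M}.
J and Z lie in the same block of the stable partition, so they are equivalent — no string distinguishes them.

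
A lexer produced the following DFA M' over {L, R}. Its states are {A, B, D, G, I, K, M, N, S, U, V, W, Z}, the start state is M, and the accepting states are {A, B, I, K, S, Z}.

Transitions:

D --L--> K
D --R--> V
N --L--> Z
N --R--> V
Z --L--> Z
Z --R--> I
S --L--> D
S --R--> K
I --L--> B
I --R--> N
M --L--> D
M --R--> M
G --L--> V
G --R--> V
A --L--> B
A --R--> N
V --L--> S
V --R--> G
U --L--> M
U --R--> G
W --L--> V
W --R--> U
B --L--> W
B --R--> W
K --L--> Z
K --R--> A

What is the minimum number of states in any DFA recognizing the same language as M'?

10

Every state is reachable, so we keep all 13.
Initial partition by acceptance: {A,B,I,K,S,Z} | {D,G,M,N,U,V,W}.
On input L, block {A,B,I,K,S,Z} splits into {A,I,K,Z} and {B,S}.
On input L, block {A,I,K,Z} splits into {A,I} and {K,Z}.
Split {D,G,M,N,U,V,W} by δ(·,L) → {G,M,U,W} and {D,N} and {V}.
Refine {G,M,U,W} on symbol L: members go to different blocks, giving {G,W} and {M} and {U}.
Refine {G,W} on symbol R: members go to different blocks, giving {G} and {W}.
Refine {B,S} on symbol L: members go to different blocks, giving {S} and {B}.
Stable partition: {A,I} | {G} | {S} | {K,Z} | {D,N} | {V} | {M} | {U} | {W} | {B} — 10 equivalence classes.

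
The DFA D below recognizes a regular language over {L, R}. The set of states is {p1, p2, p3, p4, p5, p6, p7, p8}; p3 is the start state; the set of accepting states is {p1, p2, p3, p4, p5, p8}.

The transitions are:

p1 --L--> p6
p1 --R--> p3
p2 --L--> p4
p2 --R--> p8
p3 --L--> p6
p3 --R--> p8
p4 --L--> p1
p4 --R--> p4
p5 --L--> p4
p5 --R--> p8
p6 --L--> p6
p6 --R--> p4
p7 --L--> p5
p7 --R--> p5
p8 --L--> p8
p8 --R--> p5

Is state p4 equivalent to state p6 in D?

States {p2,p7} cannot be reached from the start state, so discard them.
Initial partition by acceptance: {p1,p3,p4,p5,p8} | {p6}.
Split {p1,p3,p4,p5,p8} by δ(·,L) → {p4,p5,p8} and {p1,p3}.
Refine {p4,p5,p8} on symbol L: members go to different blocks, giving {p5,p8} and {p4}.
On input L, block {p5,p8} splits into {p5} and {p8}.
Refine {p1,p3} on symbol R: members go to different blocks, giving {p1} and {p3}.
No further refinement is possible. Final partition (6 blocks): {p5} | {p6} | {p1} | {p4} | {p8} | {p3}.
p4 and p6 end up in different blocks, so they are distinguishable. For instance, the string 'ε' is accepted from only p4.

No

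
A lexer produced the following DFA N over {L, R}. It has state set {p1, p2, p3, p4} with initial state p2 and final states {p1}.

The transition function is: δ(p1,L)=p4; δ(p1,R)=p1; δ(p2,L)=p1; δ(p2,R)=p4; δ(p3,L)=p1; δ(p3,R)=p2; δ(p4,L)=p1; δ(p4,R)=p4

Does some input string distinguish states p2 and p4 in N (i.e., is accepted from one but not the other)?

Reachable states from the start: {p1,p2,p4}. Unreachable: {p3} — drop them.
Initial partition by acceptance: {p1} | {p2,p4}.
The partition is now stable with 2 blocks: {p1} | {p2,p4}.
p2 and p4 lie in the same block of the stable partition, so they are equivalent — no string distinguishes them.

No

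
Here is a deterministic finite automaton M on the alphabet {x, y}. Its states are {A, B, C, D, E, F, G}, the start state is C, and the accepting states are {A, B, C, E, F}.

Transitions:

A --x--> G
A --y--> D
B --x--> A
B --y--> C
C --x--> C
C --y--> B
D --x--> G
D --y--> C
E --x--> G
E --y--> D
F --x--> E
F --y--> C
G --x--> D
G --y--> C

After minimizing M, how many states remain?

4

First remove the unreachable states {E,F}; 5 states remain.
Initial partition by acceptance: {A,B,C} | {D,G}.
Refine {A,B,C} on symbol x: members go to different blocks, giving {B,C} and {A}.
Split {B,C} by δ(·,x) → {B} and {C}.
Stable partition: {B} | {D,G} | {A} | {C} — 4 equivalence classes.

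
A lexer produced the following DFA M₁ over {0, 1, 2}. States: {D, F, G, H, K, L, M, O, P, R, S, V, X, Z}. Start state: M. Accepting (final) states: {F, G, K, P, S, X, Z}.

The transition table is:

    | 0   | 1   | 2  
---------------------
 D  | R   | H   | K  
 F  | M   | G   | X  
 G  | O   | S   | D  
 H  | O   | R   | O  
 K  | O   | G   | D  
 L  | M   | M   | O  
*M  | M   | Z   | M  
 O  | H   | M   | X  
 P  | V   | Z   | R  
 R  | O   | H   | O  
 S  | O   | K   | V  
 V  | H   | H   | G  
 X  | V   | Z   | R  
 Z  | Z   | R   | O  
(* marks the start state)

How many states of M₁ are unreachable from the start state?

Starting at M and following transitions, the reachable set is {D, G, H, K, M, O, R, S, V, X, Z}. That leaves F, L, P unreachable — 3 in total.

3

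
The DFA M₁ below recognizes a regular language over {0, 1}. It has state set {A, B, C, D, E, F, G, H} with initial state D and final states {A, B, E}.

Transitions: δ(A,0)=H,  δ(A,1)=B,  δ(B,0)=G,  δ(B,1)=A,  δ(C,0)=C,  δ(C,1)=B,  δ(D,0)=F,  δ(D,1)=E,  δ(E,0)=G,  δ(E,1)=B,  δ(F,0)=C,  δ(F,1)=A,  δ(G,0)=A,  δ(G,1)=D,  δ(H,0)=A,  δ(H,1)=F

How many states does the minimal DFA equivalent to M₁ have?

P0 = {A,B,E} | {C,D,F,G,H}.
Refine {C,D,F,G,H} on symbol 0: members go to different blocks, giving {C,D,F} and {G,H}.
The partition is now stable with 3 blocks: {A,B,E} | {C,D,F} | {G,H}.

3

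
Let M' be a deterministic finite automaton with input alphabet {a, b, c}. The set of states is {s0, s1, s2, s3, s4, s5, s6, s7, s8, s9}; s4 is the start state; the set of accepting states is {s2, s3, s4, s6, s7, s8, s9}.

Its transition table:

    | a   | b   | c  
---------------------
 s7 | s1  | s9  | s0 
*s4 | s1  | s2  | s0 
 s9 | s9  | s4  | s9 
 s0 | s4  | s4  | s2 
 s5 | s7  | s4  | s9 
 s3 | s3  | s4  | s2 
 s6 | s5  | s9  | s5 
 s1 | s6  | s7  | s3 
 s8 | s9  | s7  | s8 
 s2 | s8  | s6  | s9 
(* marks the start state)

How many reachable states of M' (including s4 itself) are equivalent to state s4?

Initial partition by acceptance: {s2,s3,s4,s6,s7,s8,s9} | {s0,s1,s5}.
Refine {s2,s3,s4,s6,s7,s8,s9} on symbol a: members go to different blocks, giving {s2,s3,s8,s9} and {s4,s6,s7}.
No further refinement is possible. Final partition (3 blocks): {s2,s3,s8,s9} | {s0,s1,s5} | {s4,s6,s7}.
The equivalence class containing s4 is {s4,s6,s7}, of size 3.

3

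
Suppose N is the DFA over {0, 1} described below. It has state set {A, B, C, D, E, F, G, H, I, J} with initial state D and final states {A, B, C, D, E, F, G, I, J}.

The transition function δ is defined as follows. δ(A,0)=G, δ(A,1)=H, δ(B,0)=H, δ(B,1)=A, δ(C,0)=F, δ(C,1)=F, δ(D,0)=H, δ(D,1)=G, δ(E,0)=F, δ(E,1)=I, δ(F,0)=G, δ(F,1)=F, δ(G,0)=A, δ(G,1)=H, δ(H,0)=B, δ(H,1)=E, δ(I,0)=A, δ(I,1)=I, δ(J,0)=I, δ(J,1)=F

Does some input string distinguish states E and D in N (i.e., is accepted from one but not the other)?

States {C,J} cannot be reached from the start state, so discard them.
Start with accepting vs non-accepting: {A,B,D,E,F,G,I} | {H}.
Split {A,B,D,E,F,G,I} by δ(·,0) → {A,E,F,G,I} and {B,D}.
Refine {A,E,F,G,I} on symbol 1: members go to different blocks, giving {E,F,I} and {A,G}.
Refine {E,F,I} on symbol 0: members go to different blocks, giving {F,I} and {E}.
The partition is now stable with 5 blocks: {F,I} | {H} | {B,D} | {A,G} | {E}.
E and D end up in different blocks, so they are distinguishable. For instance, the string '0' is accepted from only E.

Yes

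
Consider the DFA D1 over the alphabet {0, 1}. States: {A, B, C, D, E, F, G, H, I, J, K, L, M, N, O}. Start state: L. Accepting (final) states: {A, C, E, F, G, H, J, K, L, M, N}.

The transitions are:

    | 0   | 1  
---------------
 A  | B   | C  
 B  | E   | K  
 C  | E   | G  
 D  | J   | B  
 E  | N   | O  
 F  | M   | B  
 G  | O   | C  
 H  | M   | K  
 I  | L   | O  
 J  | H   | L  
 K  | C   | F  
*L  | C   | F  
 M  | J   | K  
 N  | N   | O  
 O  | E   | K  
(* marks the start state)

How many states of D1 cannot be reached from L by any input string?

No path from L leads to A, D, I; the other 12 states are all reachable.

3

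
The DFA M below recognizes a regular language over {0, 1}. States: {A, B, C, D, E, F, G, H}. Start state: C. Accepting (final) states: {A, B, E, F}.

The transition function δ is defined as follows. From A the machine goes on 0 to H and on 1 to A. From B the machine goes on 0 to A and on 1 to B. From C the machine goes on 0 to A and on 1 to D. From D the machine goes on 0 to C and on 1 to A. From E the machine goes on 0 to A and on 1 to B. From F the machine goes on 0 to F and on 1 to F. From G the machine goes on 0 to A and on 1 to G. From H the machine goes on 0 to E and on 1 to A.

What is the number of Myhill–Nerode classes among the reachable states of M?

5

Reachable states from the start: {A,B,C,D,E,H}. Unreachable: {F,G} — drop them.
Initial partition by acceptance: {A,B,E} | {C,D,H}.
On input 0, block {A,B,E} splits into {B,E} and {A}.
Refine {C,D,H} on symbol 0: members go to different blocks, giving {C} and {D} and {H}.
Stable partition: {B,E} | {C} | {A} | {D} | {H} — 5 equivalence classes.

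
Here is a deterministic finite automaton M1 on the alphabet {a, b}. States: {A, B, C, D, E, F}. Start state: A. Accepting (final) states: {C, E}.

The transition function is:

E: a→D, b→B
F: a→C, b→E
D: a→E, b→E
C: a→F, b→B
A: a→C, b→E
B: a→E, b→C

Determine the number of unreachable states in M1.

0

Every one of the 6 states is reachable from A.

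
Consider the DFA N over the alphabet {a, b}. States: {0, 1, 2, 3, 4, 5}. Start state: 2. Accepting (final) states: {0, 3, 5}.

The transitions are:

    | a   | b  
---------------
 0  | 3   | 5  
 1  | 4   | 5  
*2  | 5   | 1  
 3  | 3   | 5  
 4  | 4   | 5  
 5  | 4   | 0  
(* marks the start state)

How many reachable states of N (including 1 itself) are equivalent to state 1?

2

Every state is reachable, so we keep all 6.
P0 = {0,3,5} | {1,2,4}.
Refine {0,3,5} on symbol a: members go to different blocks, giving {0,3} and {5}.
Split {1,2,4} by δ(·,a) → {1,4} and {2}.
Stable partition: {0,3} | {1,4} | {5} | {2} — 4 equivalence classes.
The equivalence class containing 1 is {1,4}, of size 2.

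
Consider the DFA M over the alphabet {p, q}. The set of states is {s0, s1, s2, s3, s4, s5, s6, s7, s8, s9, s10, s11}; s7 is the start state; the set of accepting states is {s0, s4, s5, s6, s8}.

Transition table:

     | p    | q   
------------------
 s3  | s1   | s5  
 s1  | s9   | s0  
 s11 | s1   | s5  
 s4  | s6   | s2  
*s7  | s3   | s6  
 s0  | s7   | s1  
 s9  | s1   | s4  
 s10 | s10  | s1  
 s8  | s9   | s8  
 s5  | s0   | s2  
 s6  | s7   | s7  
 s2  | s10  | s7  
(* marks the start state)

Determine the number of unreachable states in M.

Starting at s7 and following transitions, the reachable set is {s0, s1, s2, s3, s4, s5, s6, s7, s9, s10}. That leaves s8, s11 unreachable — 2 in total.

2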